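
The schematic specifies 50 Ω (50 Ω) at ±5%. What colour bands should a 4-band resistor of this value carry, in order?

50 Ω = 50 × 10^0.
5 → green
0 → black
Multiplier 10^0 → black.
±5% tolerance → gold.

green, black, black, gold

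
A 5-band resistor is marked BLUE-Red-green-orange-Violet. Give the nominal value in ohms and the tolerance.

625000 Ω ±0.1%

Blue → 6 (first significant figure)
Red → 2 (second significant figure)
Green → 5 (third significant figure)
Orange → ×10^3 multiplier
Violet → ±0.1% tolerance
625 × 1000 = 625000 Ω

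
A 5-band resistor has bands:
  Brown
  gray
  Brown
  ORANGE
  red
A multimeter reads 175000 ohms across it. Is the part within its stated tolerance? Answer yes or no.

Brown → 1 (first significant figure)
Grey → 8 (second significant figure)
Brown → 1 (third significant figure)
Orange → ×10^3 multiplier
Red → ±2% tolerance
181 × 1000 = 181000 Ω
Allowed range: 177380 Ω to 184620 Ω.
175000 ohms lies outside that range.

no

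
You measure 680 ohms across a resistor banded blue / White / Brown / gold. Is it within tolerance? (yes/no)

Blue → 6 (first significant figure)
White → 9 (second significant figure)
Brown → ×10 multiplier
Gold → ±5% tolerance
69 × 10 = 690 Ω
Allowed range: 655.5 Ω to 724.5 Ω.
680 ohms lies inside that range.

yes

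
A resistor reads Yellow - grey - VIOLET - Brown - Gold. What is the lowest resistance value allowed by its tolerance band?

Yellow → 4 (first significant figure)
Grey → 8 (second significant figure)
Violet → 7 (third significant figure)
Brown → ×10 multiplier
Gold → ±5% tolerance
487 × 10 = 4870 Ω
Lowest = 4870 × (1 − 5/100) = 4626.5 Ω.

4626.5 Ω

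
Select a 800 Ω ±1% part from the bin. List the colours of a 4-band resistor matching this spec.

grey, black, brown, brown

800 Ω = 80 × 10^1.
8 → grey
0 → black
Multiplier 10^1 → brown.
±1% tolerance → brown.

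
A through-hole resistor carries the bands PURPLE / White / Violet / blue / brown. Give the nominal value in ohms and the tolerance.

797000000 Ω ±1%

Violet → 7 (first significant figure)
White → 9 (second significant figure)
Violet → 7 (third significant figure)
Blue → ×10^6 multiplier
Brown → ±1% tolerance
797 × 1000000 = 797000000 Ω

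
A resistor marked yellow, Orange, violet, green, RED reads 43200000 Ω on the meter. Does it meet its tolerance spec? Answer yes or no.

yes

Yellow → 4 (first significant figure)
Orange → 3 (second significant figure)
Violet → 7 (third significant figure)
Green → ×10^5 multiplier
Red → ±2% tolerance
437 × 100000 = 43700000 Ω
Allowed range: 42826000 Ω to 44574000 Ω.
43200000 Ω lies inside that range.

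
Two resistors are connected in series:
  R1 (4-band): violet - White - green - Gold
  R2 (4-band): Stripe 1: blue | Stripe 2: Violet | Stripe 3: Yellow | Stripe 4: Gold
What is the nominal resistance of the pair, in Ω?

8570000 Ω

R1: violet, white → 79; green ×10^5 → 7900000 Ω.
R2: blue, violet → 67; yellow ×10^4 → 670000 Ω.
Series: 7900000 + 670000 = 8570000 Ω.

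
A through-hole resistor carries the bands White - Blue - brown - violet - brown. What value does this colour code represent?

9610000000 Ω

White → 9 (first significant figure)
Blue → 6 (second significant figure)
Brown → 1 (third significant figure)
Violet → ×10^7 multiplier
961 × 10000000 = 9610000000 Ω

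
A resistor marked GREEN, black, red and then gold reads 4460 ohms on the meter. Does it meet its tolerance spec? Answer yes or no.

Green → 5 (first significant figure)
Black → 0 (second significant figure)
Red → ×10^2 multiplier
Gold → ±5% tolerance
50 × 100 = 5000 Ω
Allowed range: 4750 Ω to 5250 Ω.
4460 ohms lies outside that range.

no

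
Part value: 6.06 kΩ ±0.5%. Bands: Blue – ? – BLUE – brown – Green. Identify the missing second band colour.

6060 Ω = 606 × 10^1.
The second band gives digit 0 of the significand, and 0 is black.

black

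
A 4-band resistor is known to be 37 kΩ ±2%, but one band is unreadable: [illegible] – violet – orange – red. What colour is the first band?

orange

37000 Ω = 37 × 10^3.
The first band gives digit 3 of the significand, and 3 is orange.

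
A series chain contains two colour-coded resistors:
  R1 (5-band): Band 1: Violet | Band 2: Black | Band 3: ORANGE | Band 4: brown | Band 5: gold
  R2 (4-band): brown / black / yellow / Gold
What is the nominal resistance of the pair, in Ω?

R1: violet, black, orange → 703; brown ×10 → 7030 Ω.
R2: brown, black → 10; yellow ×10^4 → 100000 Ω.
Series: 7030 + 100000 = 107030 Ω.

107030 Ω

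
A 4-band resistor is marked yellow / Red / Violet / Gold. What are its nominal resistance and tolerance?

420000000 Ω ±5%

Yellow → 4 (first significant figure)
Red → 2 (second significant figure)
Violet → ×10^7 multiplier
Gold → ±5% tolerance
42 × 10000000 = 420000000 Ω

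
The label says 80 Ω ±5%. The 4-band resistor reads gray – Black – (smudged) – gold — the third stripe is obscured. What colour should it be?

black

80 Ω = 80 × 10^0.
The third band is the multiplier, 10^0, which is black.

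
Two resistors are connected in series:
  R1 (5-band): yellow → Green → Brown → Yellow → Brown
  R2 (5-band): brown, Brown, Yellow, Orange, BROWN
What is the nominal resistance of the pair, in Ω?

4624000 Ω

R1: yellow, green, brown → 451; yellow ×10^4 → 4510000 Ω.
R2: brown, brown, yellow → 114; orange ×10^3 → 114000 Ω.
Series: 4510000 + 114000 = 4624000 Ω.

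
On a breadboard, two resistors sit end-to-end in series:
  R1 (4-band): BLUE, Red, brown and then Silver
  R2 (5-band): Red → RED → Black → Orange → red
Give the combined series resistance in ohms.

R1: blue, red → 62; brown ×10 → 620 Ω.
R2: red, red, black → 220; orange ×10^3 → 220000 Ω.
Series: 620 + 220000 = 220620 Ω.

220620 Ω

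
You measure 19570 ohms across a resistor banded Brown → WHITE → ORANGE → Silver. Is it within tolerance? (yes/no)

yes

Brown → 1 (first significant figure)
White → 9 (second significant figure)
Orange → ×10^3 multiplier
Silver → ±10% tolerance
19 × 1000 = 19000 Ω
Allowed range: 17100 Ω to 20900 Ω.
19570 ohms lies inside that range.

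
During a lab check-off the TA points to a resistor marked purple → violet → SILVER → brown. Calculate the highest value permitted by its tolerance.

Violet → 7 (first significant figure)
Violet → 7 (second significant figure)
Silver → ×0.01 multiplier
Brown → ±1% tolerance
77 × 0.01 = 0.77 Ω
Highest = 0.77 × (1 + 1/100) = 0.7777 Ω.

0.7777 Ω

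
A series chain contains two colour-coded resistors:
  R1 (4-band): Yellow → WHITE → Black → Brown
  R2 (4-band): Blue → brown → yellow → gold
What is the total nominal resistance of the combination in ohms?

610049 Ω

R1: yellow, white → 49; black ×1 → 49 Ω.
R2: blue, brown → 61; yellow ×10^4 → 610000 Ω.
Series: 49 + 610000 = 610049 Ω.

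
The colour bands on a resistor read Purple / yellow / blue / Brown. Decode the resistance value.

74000000 Ω

Violet → 7 (first significant figure)
Yellow → 4 (second significant figure)
Blue → ×10^6 multiplier
74 × 1000000 = 74000000 Ω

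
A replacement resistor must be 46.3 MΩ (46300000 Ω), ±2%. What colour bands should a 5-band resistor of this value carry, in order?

yellow, blue, orange, green, red

46300000 Ω = 463 × 10^5.
4 → yellow
6 → blue
3 → orange
Multiplier 10^5 → green.
±2% tolerance → red.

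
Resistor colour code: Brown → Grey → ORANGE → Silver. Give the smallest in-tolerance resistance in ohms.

16200 Ω

Brown → 1 (first significant figure)
Grey → 8 (second significant figure)
Orange → ×10^3 multiplier
Silver → ±10% tolerance
18 × 1000 = 18000 Ω
Smallest = 18000 × (1 − 10/100) = 16200 Ω.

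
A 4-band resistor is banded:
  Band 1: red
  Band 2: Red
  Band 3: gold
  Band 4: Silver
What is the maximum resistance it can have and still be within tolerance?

2.42 Ω

Red → 2 (first significant figure)
Red → 2 (second significant figure)
Gold → ×0.1 multiplier
Silver → ±10% tolerance
22 × 0.1 = 2.2 Ω
Maximum = 2.2 × (1 + 10/100) = 2.42 Ω.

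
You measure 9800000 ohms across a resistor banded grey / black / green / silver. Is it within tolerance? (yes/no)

no

Grey → 8 (first significant figure)
Black → 0 (second significant figure)
Green → ×10^5 multiplier
Silver → ±10% tolerance
80 × 100000 = 8000000 Ω
Allowed range: 7200000 Ω to 8800000 Ω.
9800000 ohms lies outside that range.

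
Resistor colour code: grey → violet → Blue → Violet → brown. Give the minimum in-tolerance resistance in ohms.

8672400000 Ω

Grey → 8 (first significant figure)
Violet → 7 (second significant figure)
Blue → 6 (third significant figure)
Violet → ×10^7 multiplier
Brown → ±1% tolerance
876 × 10000000 = 8760000000 Ω
Minimum = 8760000000 × (1 − 1/100) = 8672400000 Ω.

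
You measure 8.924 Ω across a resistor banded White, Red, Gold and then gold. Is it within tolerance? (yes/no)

White → 9 (first significant figure)
Red → 2 (second significant figure)
Gold → ×0.1 multiplier
Gold → ±5% tolerance
92 × 0.1 = 9.2 Ω
Allowed range: 8.74 Ω to 9.66 Ω.
8.924 Ω lies inside that range.

yes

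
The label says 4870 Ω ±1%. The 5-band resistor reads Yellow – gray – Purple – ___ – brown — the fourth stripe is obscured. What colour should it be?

brown

4870 Ω = 487 × 10^1.
The fourth band is the multiplier, 10^1, which is brown.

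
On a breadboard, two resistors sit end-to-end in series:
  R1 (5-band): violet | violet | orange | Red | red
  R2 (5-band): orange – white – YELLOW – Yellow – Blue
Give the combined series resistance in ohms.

R1: violet, violet, orange → 773; red ×10^2 → 77300 Ω.
R2: orange, white, yellow → 394; yellow ×10^4 → 3940000 Ω.
Series: 77300 + 3940000 = 4017300 Ω.

4017300 Ω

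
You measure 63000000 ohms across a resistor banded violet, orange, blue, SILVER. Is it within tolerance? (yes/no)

Violet → 7 (first significant figure)
Orange → 3 (second significant figure)
Blue → ×10^6 multiplier
Silver → ±10% tolerance
73 × 1000000 = 73000000 Ω
Allowed range: 65700000 Ω to 80300000 Ω.
63000000 ohms lies outside that range.

no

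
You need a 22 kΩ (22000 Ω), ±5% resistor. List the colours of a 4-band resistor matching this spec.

22000 Ω = 22 × 10^3.
2 → red
2 → red
Multiplier 10^3 → orange.
±5% tolerance → gold.

red, red, orange, gold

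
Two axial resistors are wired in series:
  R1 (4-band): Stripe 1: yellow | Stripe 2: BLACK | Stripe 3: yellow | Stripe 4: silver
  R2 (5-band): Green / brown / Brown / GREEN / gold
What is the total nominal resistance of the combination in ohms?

R1: yellow, black → 40; yellow ×10^4 → 400000 Ω.
R2: green, brown, brown → 511; green ×10^5 → 51100000 Ω.
Series: 400000 + 51100000 = 51500000 Ω.

51500000 Ω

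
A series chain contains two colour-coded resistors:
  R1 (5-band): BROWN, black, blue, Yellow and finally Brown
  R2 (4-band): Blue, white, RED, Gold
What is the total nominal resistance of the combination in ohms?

R1: brown, black, blue → 106; yellow ×10^4 → 1060000 Ω.
R2: blue, white → 69; red ×10^2 → 6900 Ω.
Series: 1060000 + 6900 = 1066900 Ω.

1066900 Ω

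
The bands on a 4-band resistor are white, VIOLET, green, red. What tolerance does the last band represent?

±2%

The last band, red, is the tolerance band.
Red corresponds to ±2%.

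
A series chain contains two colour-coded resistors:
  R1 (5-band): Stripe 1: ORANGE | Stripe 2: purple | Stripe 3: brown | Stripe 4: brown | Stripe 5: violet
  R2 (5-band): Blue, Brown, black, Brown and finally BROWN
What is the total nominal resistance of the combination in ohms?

R1: orange, violet, brown → 371; brown ×10 → 3710 Ω.
R2: blue, brown, black → 610; brown ×10 → 6100 Ω.
Series: 3710 + 6100 = 9810 Ω.

9810 Ω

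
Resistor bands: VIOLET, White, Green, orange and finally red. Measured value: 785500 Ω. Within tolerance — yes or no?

yes

Violet → 7 (first significant figure)
White → 9 (second significant figure)
Green → 5 (third significant figure)
Orange → ×10^3 multiplier
Red → ±2% tolerance
795 × 1000 = 795000 Ω
Allowed range: 779100 Ω to 810900 Ω.
785500 Ω lies inside that range.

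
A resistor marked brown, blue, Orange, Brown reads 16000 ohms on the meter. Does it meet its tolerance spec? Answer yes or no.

Brown → 1 (first significant figure)
Blue → 6 (second significant figure)
Orange → ×10^3 multiplier
Brown → ±1% tolerance
16 × 1000 = 16000 Ω
Allowed range: 15840 Ω to 16160 Ω.
16000 ohms lies inside that range.

yes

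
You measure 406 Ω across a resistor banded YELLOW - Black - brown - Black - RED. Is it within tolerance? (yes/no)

Yellow → 4 (first significant figure)
Black → 0 (second significant figure)
Brown → 1 (third significant figure)
Black → ×1 multiplier
Red → ±2% tolerance
401 × 1 = 401 Ω
Allowed range: 392.98 Ω to 409.02 Ω.
406 Ω lies inside that range.

yes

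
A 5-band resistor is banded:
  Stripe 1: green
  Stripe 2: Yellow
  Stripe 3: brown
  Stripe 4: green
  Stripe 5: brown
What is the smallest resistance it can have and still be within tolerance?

53559000 Ω

Green → 5 (first significant figure)
Yellow → 4 (second significant figure)
Brown → 1 (third significant figure)
Green → ×10^5 multiplier
Brown → ±1% tolerance
541 × 100000 = 54100000 Ω
Smallest = 54100000 × (1 − 1/100) = 53559000 Ω.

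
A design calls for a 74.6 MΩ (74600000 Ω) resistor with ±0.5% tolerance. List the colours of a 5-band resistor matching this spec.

violet, yellow, blue, green, green

74600000 Ω = 746 × 10^5.
7 → violet
4 → yellow
6 → blue
Multiplier 10^5 → green.
±0.5% tolerance → green.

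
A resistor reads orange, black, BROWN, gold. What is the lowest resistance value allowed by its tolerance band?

285 Ω

Orange → 3 (first significant figure)
Black → 0 (second significant figure)
Brown → ×10 multiplier
Gold → ±5% tolerance
30 × 10 = 300 Ω
Lowest = 300 × (1 − 5/100) = 285 Ω.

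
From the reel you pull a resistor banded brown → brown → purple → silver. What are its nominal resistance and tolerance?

110000000 Ω ±10%

Brown → 1 (first significant figure)
Brown → 1 (second significant figure)
Violet → ×10^7 multiplier
Silver → ±10% tolerance
11 × 10000000 = 110000000 Ω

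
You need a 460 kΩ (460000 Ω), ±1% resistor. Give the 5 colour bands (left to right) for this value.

460000 Ω = 460 × 10^3.
4 → yellow
6 → blue
0 → black
Multiplier 10^3 → orange.
±1% tolerance → brown.

yellow, blue, black, orange, brown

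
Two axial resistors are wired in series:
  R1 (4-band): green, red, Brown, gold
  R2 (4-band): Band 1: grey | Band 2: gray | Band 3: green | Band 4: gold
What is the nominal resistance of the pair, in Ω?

8800520 Ω

R1: green, red → 52; brown ×10 → 520 Ω.
R2: grey, grey → 88; green ×10^5 → 8800000 Ω.
Series: 520 + 8800000 = 8800520 Ω.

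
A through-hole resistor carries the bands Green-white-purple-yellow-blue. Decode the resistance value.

Green → 5 (first significant figure)
White → 9 (second significant figure)
Violet → 7 (third significant figure)
Yellow → ×10^4 multiplier
597 × 10000 = 5970000 Ω

5970000 Ω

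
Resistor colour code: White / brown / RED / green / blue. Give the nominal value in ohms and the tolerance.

White → 9 (first significant figure)
Brown → 1 (second significant figure)
Red → 2 (third significant figure)
Green → ×10^5 multiplier
Blue → ±0.25% tolerance
912 × 100000 = 91200000 Ω

91200000 Ω ±0.25%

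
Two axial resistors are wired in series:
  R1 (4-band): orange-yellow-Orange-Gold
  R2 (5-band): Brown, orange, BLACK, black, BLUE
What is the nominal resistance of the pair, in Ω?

R1: orange, yellow → 34; orange ×10^3 → 34000 Ω.
R2: brown, orange, black → 130; black ×1 → 130 Ω.
Series: 34000 + 130 = 34130 Ω.

34130 Ω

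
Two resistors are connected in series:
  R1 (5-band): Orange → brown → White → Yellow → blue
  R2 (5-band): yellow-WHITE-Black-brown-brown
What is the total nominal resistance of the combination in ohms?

R1: orange, brown, white → 319; yellow ×10^4 → 3190000 Ω.
R2: yellow, white, black → 490; brown ×10 → 4900 Ω.
Series: 3190000 + 4900 = 3194900 Ω.

3194900 Ω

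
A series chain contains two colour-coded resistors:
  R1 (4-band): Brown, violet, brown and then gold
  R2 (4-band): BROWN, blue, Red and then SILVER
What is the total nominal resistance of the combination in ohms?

R1: brown, violet → 17; brown ×10 → 170 Ω.
R2: brown, blue → 16; red ×10^2 → 1600 Ω.
Series: 170 + 1600 = 1770 Ω.

1770 Ω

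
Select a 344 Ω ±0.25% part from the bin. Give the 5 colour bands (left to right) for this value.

orange, yellow, yellow, black, blue

344 Ω = 344 × 10^0.
3 → orange
4 → yellow
4 → yellow
Multiplier 10^0 → black.
±0.25% tolerance → blue.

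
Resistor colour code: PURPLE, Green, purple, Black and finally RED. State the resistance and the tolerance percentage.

Violet → 7 (first significant figure)
Green → 5 (second significant figure)
Violet → 7 (third significant figure)
Black → ×1 multiplier
Red → ±2% tolerance
757 × 1 = 757 Ω

757 Ω ±2%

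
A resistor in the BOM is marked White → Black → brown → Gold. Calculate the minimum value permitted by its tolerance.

White → 9 (first significant figure)
Black → 0 (second significant figure)
Brown → ×10 multiplier
Gold → ±5% tolerance
90 × 10 = 900 Ω
Minimum = 900 × (1 − 5/100) = 855 Ω.

855 Ω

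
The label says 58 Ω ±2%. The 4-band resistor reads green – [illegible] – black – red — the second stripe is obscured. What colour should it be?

58 Ω = 58 × 10^0.
The second band gives digit 8 of the significand, and 8 is grey.

grey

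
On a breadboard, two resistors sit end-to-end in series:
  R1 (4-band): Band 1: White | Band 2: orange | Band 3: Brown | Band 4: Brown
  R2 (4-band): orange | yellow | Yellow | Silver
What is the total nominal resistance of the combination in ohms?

340930 Ω

R1: white, orange → 93; brown ×10 → 930 Ω.
R2: orange, yellow → 34; yellow ×10^4 → 340000 Ω.
Series: 930 + 340000 = 340930 Ω.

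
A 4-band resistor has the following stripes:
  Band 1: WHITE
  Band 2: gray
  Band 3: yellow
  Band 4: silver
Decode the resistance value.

980000 Ω

White → 9 (first significant figure)
Grey → 8 (second significant figure)
Yellow → ×10^4 multiplier
98 × 10000 = 980000 Ω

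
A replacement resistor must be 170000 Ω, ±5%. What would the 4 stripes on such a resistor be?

brown, violet, yellow, gold

170000 Ω = 17 × 10^4.
1 → brown
7 → violet
Multiplier 10^4 → yellow.
±5% tolerance → gold.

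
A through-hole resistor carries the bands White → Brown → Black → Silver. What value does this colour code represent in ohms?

91 Ω

White → 9 (first significant figure)
Brown → 1 (second significant figure)
Black → ×1 multiplier
91 × 1 = 91 Ω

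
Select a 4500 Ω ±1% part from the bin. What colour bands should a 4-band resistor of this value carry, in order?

4500 Ω = 45 × 10^2.
4 → yellow
5 → green
Multiplier 10^2 → red.
±1% tolerance → brown.

yellow, green, red, brown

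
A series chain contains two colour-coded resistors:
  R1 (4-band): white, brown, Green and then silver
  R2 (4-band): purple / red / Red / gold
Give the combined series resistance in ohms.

R1: white, brown → 91; green ×10^5 → 9100000 Ω.
R2: violet, red → 72; red ×10^2 → 7200 Ω.
Series: 9100000 + 7200 = 9107200 Ω.

9107200 Ω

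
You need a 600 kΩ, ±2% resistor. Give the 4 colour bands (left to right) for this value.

600000 Ω = 60 × 10^4.
6 → blue
0 → black
Multiplier 10^4 → yellow.
±2% tolerance → red.

blue, black, yellow, red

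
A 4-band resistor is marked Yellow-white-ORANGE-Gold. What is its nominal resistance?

49000 Ω

Yellow → 4 (first significant figure)
White → 9 (second significant figure)
Orange → ×10^3 multiplier
49 × 1000 = 49000 Ω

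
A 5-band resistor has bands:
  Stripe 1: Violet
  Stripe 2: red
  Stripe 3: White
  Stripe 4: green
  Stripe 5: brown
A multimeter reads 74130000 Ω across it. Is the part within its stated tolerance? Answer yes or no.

Violet → 7 (first significant figure)
Red → 2 (second significant figure)
White → 9 (third significant figure)
Green → ×10^5 multiplier
Brown → ±1% tolerance
729 × 100000 = 72900000 Ω
Allowed range: 72171000 Ω to 73629000 Ω.
74130000 Ω lies outside that range.

no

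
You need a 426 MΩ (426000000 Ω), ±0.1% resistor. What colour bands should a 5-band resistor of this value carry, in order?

yellow, red, blue, blue, violet

426000000 Ω = 426 × 10^6.
4 → yellow
2 → red
6 → blue
Multiplier 10^6 → blue.
±0.1% tolerance → violet.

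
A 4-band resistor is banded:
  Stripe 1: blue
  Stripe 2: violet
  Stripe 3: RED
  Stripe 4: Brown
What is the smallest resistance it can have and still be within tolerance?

6633 Ω

Blue → 6 (first significant figure)
Violet → 7 (second significant figure)
Red → ×10^2 multiplier
Brown → ±1% tolerance
67 × 100 = 6700 Ω
Smallest = 6700 × (1 − 1/100) = 6633 Ω.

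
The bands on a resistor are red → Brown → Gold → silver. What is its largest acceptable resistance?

Red → 2 (first significant figure)
Brown → 1 (second significant figure)
Gold → ×0.1 multiplier
Silver → ±10% tolerance
21 × 0.1 = 2.1 Ω
Largest = 2.1 × (1 + 10/100) = 2.31 Ω.

2.31 Ω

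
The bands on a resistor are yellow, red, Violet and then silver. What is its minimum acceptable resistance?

Yellow → 4 (first significant figure)
Red → 2 (second significant figure)
Violet → ×10^7 multiplier
Silver → ±10% tolerance
42 × 10000000 = 420000000 Ω
Minimum = 420000000 × (1 − 10/100) = 378000000 Ω.

378000000 Ω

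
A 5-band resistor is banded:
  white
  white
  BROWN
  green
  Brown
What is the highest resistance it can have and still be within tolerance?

100091000 Ω

White → 9 (first significant figure)
White → 9 (second significant figure)
Brown → 1 (third significant figure)
Green → ×10^5 multiplier
Brown → ±1% tolerance
991 × 100000 = 99100000 Ω
Highest = 99100000 × (1 + 1/100) = 100091000 Ω.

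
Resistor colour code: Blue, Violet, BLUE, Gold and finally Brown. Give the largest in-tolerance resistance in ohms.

68.276 Ω

Blue → 6 (first significant figure)
Violet → 7 (second significant figure)
Blue → 6 (third significant figure)
Gold → ×0.1 multiplier
Brown → ±1% tolerance
676 × 0.1 = 67.6 Ω
Largest = 67.6 × (1 + 1/100) = 68.276 Ω.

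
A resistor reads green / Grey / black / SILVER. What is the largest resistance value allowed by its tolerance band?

63.8 Ω

Green → 5 (first significant figure)
Grey → 8 (second significant figure)
Black → ×1 multiplier
Silver → ±10% tolerance
58 × 1 = 58 Ω
Largest = 58 × (1 + 10/100) = 63.8 Ω.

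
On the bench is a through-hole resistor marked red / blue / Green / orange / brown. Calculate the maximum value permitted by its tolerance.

Red → 2 (first significant figure)
Blue → 6 (second significant figure)
Green → 5 (third significant figure)
Orange → ×10^3 multiplier
Brown → ±1% tolerance
265 × 1000 = 265000 Ω
Maximum = 265000 × (1 + 1/100) = 267650 Ω.

267650 Ω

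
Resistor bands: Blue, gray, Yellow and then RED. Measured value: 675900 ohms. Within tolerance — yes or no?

yes

Blue → 6 (first significant figure)
Grey → 8 (second significant figure)
Yellow → ×10^4 multiplier
Red → ±2% tolerance
68 × 10000 = 680000 Ω
Allowed range: 666400 Ω to 693600 Ω.
675900 ohms lies inside that range.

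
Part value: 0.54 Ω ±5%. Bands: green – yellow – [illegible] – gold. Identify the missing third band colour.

silver

0.54 Ω = 54 × 10^-2.
The third band is the multiplier, 10^-2, which is silver.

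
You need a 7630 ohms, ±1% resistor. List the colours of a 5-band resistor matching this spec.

7630 Ω = 763 × 10^1.
7 → violet
6 → blue
3 → orange
Multiplier 10^1 → brown.
±1% tolerance → brown.

violet, blue, orange, brown, brown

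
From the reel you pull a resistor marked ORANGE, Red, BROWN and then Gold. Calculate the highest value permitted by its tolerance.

336 Ω

Orange → 3 (first significant figure)
Red → 2 (second significant figure)
Brown → ×10 multiplier
Gold → ±5% tolerance
32 × 10 = 320 Ω
Highest = 320 × (1 + 5/100) = 336 Ω.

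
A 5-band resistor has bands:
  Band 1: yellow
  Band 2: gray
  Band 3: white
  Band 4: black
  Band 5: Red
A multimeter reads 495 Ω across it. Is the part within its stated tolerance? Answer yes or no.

yes

Yellow → 4 (first significant figure)
Grey → 8 (second significant figure)
White → 9 (third significant figure)
Black → ×1 multiplier
Red → ±2% tolerance
489 × 1 = 489 Ω
Allowed range: 479.22 Ω to 498.78 Ω.
495 Ω lies inside that range.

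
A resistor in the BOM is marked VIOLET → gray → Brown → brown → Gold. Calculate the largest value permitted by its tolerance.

8200.5 Ω

Violet → 7 (first significant figure)
Grey → 8 (second significant figure)
Brown → 1 (third significant figure)
Brown → ×10 multiplier
Gold → ±5% tolerance
781 × 10 = 7810 Ω
Largest = 7810 × (1 + 5/100) = 8200.5 Ω.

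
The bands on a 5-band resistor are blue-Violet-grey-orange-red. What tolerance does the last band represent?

±2%

The last band, red, is the tolerance band.
Red corresponds to ±2%.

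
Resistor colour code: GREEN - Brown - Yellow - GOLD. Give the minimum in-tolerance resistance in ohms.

484500 Ω

Green → 5 (first significant figure)
Brown → 1 (second significant figure)
Yellow → ×10^4 multiplier
Gold → ±5% tolerance
51 × 10000 = 510000 Ω
Minimum = 510000 × (1 − 5/100) = 484500 Ω.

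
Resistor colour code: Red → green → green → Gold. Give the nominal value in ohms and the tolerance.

Red → 2 (first significant figure)
Green → 5 (second significant figure)
Green → ×10^5 multiplier
Gold → ±5% tolerance
25 × 100000 = 2500000 Ω

2500000 Ω ±5%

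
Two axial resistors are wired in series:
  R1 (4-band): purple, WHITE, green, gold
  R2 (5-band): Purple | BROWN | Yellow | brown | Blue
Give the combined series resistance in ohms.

7907140 Ω

R1: violet, white → 79; green ×10^5 → 7900000 Ω.
R2: violet, brown, yellow → 714; brown ×10 → 7140 Ω.
Series: 7900000 + 7140 = 7907140 Ω.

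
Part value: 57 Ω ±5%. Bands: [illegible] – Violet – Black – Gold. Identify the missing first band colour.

57 Ω = 57 × 10^0.
The first band gives digit 5 of the significand, and 5 is green.

green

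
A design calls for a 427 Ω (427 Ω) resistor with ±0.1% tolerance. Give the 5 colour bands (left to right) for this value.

yellow, red, violet, black, violet

427 Ω = 427 × 10^0.
4 → yellow
2 → red
7 → violet
Multiplier 10^0 → black.
±0.1% tolerance → violet.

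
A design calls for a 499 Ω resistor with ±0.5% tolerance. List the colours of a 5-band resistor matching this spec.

499 Ω = 499 × 10^0.
4 → yellow
9 → white
9 → white
Multiplier 10^0 → black.
±0.5% tolerance → green.

yellow, white, white, black, green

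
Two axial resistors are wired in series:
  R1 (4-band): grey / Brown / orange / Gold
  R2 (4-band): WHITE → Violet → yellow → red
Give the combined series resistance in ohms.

1051000 Ω

R1: grey, brown → 81; orange ×10^3 → 81000 Ω.
R2: white, violet → 97; yellow ×10^4 → 970000 Ω.
Series: 81000 + 970000 = 1051000 Ω.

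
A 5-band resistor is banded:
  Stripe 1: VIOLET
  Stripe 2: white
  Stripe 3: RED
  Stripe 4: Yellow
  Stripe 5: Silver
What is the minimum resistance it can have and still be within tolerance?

Violet → 7 (first significant figure)
White → 9 (second significant figure)
Red → 2 (third significant figure)
Yellow → ×10^4 multiplier
Silver → ±10% tolerance
792 × 10000 = 7920000 Ω
Minimum = 7920000 × (1 − 10/100) = 7128000 Ω.

7128000 Ω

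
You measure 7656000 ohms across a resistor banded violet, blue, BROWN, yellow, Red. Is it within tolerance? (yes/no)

yes

Violet → 7 (first significant figure)
Blue → 6 (second significant figure)
Brown → 1 (third significant figure)
Yellow → ×10^4 multiplier
Red → ±2% tolerance
761 × 10000 = 7610000 Ω
Allowed range: 7457800 Ω to 7762200 Ω.
7656000 ohms lies inside that range.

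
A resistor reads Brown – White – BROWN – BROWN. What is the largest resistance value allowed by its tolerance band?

191.9 Ω

Brown → 1 (first significant figure)
White → 9 (second significant figure)
Brown → ×10 multiplier
Brown → ±1% tolerance
19 × 10 = 190 Ω
Largest = 190 × (1 + 1/100) = 191.9 Ω.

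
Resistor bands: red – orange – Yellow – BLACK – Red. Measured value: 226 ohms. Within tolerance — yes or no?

Red → 2 (first significant figure)
Orange → 3 (second significant figure)
Yellow → 4 (third significant figure)
Black → ×1 multiplier
Red → ±2% tolerance
234 × 1 = 234 Ω
Allowed range: 229.32 Ω to 238.68 Ω.
226 ohms lies outside that range.

no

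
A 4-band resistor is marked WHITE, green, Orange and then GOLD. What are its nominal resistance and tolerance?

White → 9 (first significant figure)
Green → 5 (second significant figure)
Orange → ×10^3 multiplier
Gold → ±5% tolerance
95 × 1000 = 95000 Ω

95000 Ω ±5%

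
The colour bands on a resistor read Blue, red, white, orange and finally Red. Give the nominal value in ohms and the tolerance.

629000 Ω ±2%

Blue → 6 (first significant figure)
Red → 2 (second significant figure)
White → 9 (third significant figure)
Orange → ×10^3 multiplier
Red → ±2% tolerance
629 × 1000 = 629000 Ω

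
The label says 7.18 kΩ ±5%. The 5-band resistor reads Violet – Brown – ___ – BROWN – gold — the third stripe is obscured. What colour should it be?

7180 Ω = 718 × 10^1.
The third band gives digit 8 of the significand, and 8 is grey.

grey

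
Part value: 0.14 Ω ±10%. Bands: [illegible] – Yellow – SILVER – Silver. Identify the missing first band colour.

0.14 Ω = 14 × 10^-2.
The first band gives digit 1 of the significand, and 1 is brown.

brown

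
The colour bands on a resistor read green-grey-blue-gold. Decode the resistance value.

58000000 Ω

Green → 5 (first significant figure)
Grey → 8 (second significant figure)
Blue → ×10^6 multiplier
58 × 1000000 = 58000000 Ω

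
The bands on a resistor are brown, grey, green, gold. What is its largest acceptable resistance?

1890000 Ω

Brown → 1 (first significant figure)
Grey → 8 (second significant figure)
Green → ×10^5 multiplier
Gold → ±5% tolerance
18 × 100000 = 1800000 Ω
Largest = 1800000 × (1 + 5/100) = 1890000 Ω.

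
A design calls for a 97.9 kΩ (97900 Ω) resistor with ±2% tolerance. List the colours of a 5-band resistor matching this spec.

97900 Ω = 979 × 10^2.
9 → white
7 → violet
9 → white
Multiplier 10^2 → red.
±2% tolerance → red.

white, violet, white, red, red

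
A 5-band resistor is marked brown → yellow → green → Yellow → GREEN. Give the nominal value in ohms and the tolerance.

Brown → 1 (first significant figure)
Yellow → 4 (second significant figure)
Green → 5 (third significant figure)
Yellow → ×10^4 multiplier
Green → ±0.5% tolerance
145 × 10000 = 1450000 Ω

1450000 Ω ±0.5%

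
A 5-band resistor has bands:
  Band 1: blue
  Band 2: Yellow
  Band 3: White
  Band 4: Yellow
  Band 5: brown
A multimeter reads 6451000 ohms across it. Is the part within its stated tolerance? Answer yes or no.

yes

Blue → 6 (first significant figure)
Yellow → 4 (second significant figure)
White → 9 (third significant figure)
Yellow → ×10^4 multiplier
Brown → ±1% tolerance
649 × 10000 = 6490000 Ω
Allowed range: 6425100 Ω to 6554900 Ω.
6451000 ohms lies inside that range.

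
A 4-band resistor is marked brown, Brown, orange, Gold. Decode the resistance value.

Brown → 1 (first significant figure)
Brown → 1 (second significant figure)
Orange → ×10^3 multiplier
11 × 1000 = 11000 Ω

11000 Ω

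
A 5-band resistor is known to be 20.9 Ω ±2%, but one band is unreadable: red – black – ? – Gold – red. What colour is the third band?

20.9 Ω = 209 × 10^-1.
The third band gives digit 9 of the significand, and 9 is white.

white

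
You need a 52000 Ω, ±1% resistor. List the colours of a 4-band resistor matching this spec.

green, red, orange, brown

52000 Ω = 52 × 10^3.
5 → green
2 → red
Multiplier 10^3 → orange.
±1% tolerance → brown.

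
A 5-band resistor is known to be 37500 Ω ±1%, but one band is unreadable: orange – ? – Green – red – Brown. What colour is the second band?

violet

37500 Ω = 375 × 10^2.
The second band gives digit 7 of the significand, and 7 is violet.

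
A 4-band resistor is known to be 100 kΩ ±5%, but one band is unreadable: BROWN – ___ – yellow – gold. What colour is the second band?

100000 Ω = 10 × 10^4.
The second band gives digit 0 of the significand, and 0 is black.

black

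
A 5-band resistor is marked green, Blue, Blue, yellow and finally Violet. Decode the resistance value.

Green → 5 (first significant figure)
Blue → 6 (second significant figure)
Blue → 6 (third significant figure)
Yellow → ×10^4 multiplier
566 × 10000 = 5660000 Ω

5660000 Ω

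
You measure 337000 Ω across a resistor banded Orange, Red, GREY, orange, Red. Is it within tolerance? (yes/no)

Orange → 3 (first significant figure)
Red → 2 (second significant figure)
Grey → 8 (third significant figure)
Orange → ×10^3 multiplier
Red → ±2% tolerance
328 × 1000 = 328000 Ω
Allowed range: 321440 Ω to 334560 Ω.
337000 Ω lies outside that range.

no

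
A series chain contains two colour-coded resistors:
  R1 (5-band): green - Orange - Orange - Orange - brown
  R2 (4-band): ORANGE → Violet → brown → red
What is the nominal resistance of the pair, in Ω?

533370 Ω

R1: green, orange, orange → 533; orange ×10^3 → 533000 Ω.
R2: orange, violet → 37; brown ×10 → 370 Ω.
Series: 533000 + 370 = 533370 Ω.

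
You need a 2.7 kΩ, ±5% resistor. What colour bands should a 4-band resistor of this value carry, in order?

red, violet, red, gold

2700 Ω = 27 × 10^2.
2 → red
7 → violet
Multiplier 10^2 → red.
±5% tolerance → gold.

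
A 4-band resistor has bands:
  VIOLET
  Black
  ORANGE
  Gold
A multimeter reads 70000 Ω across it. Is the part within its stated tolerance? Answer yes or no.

Violet → 7 (first significant figure)
Black → 0 (second significant figure)
Orange → ×10^3 multiplier
Gold → ±5% tolerance
70 × 1000 = 70000 Ω
Allowed range: 66500 Ω to 73500 Ω.
70000 Ω lies inside that range.

yes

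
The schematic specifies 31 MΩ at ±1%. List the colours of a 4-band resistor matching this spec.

31000000 Ω = 31 × 10^6.
3 → orange
1 → brown
Multiplier 10^6 → blue.
±1% tolerance → brown.

orange, brown, blue, brown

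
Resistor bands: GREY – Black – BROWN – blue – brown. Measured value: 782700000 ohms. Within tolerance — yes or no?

Grey → 8 (first significant figure)
Black → 0 (second significant figure)
Brown → 1 (third significant figure)
Blue → ×10^6 multiplier
Brown → ±1% tolerance
801 × 1000000 = 801000000 Ω
Allowed range: 792990000 Ω to 809010000 Ω.
782700000 ohms lies outside that range.

no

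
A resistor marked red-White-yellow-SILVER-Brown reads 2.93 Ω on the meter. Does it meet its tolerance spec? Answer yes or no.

Red → 2 (first significant figure)
White → 9 (second significant figure)
Yellow → 4 (third significant figure)
Silver → ×0.01 multiplier
Brown → ±1% tolerance
294 × 0.01 = 2.94 Ω
Allowed range: 2.9106 Ω to 2.9694 Ω.
2.93 Ω lies inside that range.

yes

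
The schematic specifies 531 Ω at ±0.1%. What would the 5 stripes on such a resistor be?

green, orange, brown, black, violet

531 Ω = 531 × 10^0.
5 → green
3 → orange
1 → brown
Multiplier 10^0 → black.
±0.1% tolerance → violet.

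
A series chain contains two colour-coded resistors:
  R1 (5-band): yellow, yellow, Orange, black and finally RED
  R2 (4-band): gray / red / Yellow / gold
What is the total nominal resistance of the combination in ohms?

820443 Ω

R1: yellow, yellow, orange → 443; black ×1 → 443 Ω.
R2: grey, red → 82; yellow ×10^4 → 820000 Ω.
Series: 443 + 820000 = 820443 Ω.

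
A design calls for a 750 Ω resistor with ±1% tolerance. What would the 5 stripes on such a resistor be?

violet, green, black, black, brown

750 Ω = 750 × 10^0.
7 → violet
5 → green
0 → black
Multiplier 10^0 → black.
±1% tolerance → brown.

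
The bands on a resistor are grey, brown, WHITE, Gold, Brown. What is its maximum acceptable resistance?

82.719 Ω

Grey → 8 (first significant figure)
Brown → 1 (second significant figure)
White → 9 (third significant figure)
Gold → ×0.1 multiplier
Brown → ±1% tolerance
819 × 0.1 = 81.9 Ω
Maximum = 81.9 × (1 + 1/100) = 82.719 Ω.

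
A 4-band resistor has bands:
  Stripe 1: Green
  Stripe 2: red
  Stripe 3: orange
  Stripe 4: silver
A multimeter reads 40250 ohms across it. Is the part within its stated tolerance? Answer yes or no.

Green → 5 (first significant figure)
Red → 2 (second significant figure)
Orange → ×10^3 multiplier
Silver → ±10% tolerance
52 × 1000 = 52000 Ω
Allowed range: 46800 Ω to 57200 Ω.
40250 ohms lies outside that range.

no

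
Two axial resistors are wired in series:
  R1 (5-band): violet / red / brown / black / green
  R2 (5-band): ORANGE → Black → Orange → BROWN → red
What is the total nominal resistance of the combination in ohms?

R1: violet, red, brown → 721; black ×1 → 721 Ω.
R2: orange, black, orange → 303; brown ×10 → 3030 Ω.
Series: 721 + 3030 = 3751 Ω.

3751 Ω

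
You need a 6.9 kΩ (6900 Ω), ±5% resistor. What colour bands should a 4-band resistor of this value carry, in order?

blue, white, red, gold

6900 Ω = 69 × 10^2.
6 → blue
9 → white
Multiplier 10^2 → red.
±5% tolerance → gold.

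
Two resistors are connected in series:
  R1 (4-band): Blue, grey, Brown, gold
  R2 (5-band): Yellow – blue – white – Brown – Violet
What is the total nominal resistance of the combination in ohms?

5370 Ω

R1: blue, grey → 68; brown ×10 → 680 Ω.
R2: yellow, blue, white → 469; brown ×10 → 4690 Ω.
Series: 680 + 4690 = 5370 Ω.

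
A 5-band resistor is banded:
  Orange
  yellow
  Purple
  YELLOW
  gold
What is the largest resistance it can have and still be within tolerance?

Orange → 3 (first significant figure)
Yellow → 4 (second significant figure)
Violet → 7 (third significant figure)
Yellow → ×10^4 multiplier
Gold → ±5% tolerance
347 × 10000 = 3470000 Ω
Largest = 3470000 × (1 + 5/100) = 3643500 Ω.

3643500 Ω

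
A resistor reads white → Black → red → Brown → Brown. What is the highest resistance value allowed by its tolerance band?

9110.2 Ω

White → 9 (first significant figure)
Black → 0 (second significant figure)
Red → 2 (third significant figure)
Brown → ×10 multiplier
Brown → ±1% tolerance
902 × 10 = 9020 Ω
Highest = 9020 × (1 + 1/100) = 9110.2 Ω.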